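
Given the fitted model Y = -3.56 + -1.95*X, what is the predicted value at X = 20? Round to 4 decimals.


Substitute X = 20 into the equation:
Y = -3.56 + -1.95 * 20 = -3.56 + -39.0000 = -42.5600.

-42.5600


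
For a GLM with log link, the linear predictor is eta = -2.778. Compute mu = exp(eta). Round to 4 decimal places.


mu = exp(eta) = exp(-2.778).
= 0.0622.

0.0622


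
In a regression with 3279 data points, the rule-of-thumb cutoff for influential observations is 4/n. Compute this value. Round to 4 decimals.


The threshold is 4/n.
4/3279 = 0.0012.

0.0012


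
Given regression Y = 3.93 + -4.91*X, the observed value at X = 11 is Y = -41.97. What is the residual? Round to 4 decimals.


Predicted = 3.93 + -4.91 * 11 = -50.0800.
Residual = -41.97 - -50.0800 = 8.1100.

8.1100


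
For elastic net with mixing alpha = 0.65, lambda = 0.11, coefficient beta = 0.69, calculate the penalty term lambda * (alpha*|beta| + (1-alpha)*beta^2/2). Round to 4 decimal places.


alpha * |beta| = 0.65 * 0.69 = 0.4485.
(1-alpha) * beta^2/2 = 0.35 * 0.4761/2 = 0.0833.
Total = 0.11 * (0.4485 + 0.0833) = 0.0585.

0.0585


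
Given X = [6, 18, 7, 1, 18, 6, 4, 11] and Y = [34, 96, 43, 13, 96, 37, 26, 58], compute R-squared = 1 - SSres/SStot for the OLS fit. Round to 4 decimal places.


The fitted line is Y = 6.7372 + 4.9169*X.
SSres = 20.0894, SStot = 6713.8750.
R^2 = 1 - SSres/SStot = 0.9970.

0.9970


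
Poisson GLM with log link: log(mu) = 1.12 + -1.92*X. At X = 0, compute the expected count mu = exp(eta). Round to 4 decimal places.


Linear predictor: eta = 1.12 + (-1.92)(0) = 1.1200.
Expected count: mu = exp(1.1200) = 3.0649.

3.0649


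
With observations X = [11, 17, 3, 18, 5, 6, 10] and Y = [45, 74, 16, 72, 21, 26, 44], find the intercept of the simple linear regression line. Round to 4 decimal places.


The slope is b1 = 4.0098.
Sample means are xbar = 10.0000 and ybar = 42.5714.
Intercept: b0 = 42.5714 - (4.0098)(10.0000) = 2.4734.

2.4734


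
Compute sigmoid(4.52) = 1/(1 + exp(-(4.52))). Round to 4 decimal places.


Compute exp(-4.5200) = 0.0109.
Sigmoid = 1 / (1 + 0.0109) = 1 / 1.0109 = 0.9892.

0.9892


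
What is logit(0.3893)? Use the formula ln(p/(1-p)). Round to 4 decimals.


Compute the odds: 0.3893/0.6107 = 0.6375.
Take the natural log: ln(0.6375) = -0.4503.

-0.4503


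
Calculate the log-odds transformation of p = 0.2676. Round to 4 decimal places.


The odds are p/(1-p) = 0.2676 / 0.7324 = 0.3654.
logit(p) = ln(0.3654) = -1.0068.

-1.0068


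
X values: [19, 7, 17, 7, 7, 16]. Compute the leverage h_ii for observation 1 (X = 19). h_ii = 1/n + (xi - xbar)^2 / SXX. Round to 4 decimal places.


n = 6, xbar = 12.1667.
SXX = sum((xi - xbar)^2) = 164.8333.
h = 1/6 + (19 - 12.1667)^2 / 164.8333 = 0.4499.

0.4499


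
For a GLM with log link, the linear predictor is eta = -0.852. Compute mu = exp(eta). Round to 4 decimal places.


Apply the inverse link:
mu = e^-0.852 = 0.4266.

0.4266


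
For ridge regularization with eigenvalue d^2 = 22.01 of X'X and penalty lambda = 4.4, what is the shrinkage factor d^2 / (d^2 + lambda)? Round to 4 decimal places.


Denominator = d^2 + lambda = 22.01 + 4.4 = 26.4100.
Shrinkage = 22.01 / 26.4100 = 0.8334.

0.8334


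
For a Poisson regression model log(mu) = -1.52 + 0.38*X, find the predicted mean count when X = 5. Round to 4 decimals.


Compute eta = -1.52 + 0.38 * 5 = 0.3800.
Apply inverse link: mu = e^0.3800 = 1.4623.

1.4623


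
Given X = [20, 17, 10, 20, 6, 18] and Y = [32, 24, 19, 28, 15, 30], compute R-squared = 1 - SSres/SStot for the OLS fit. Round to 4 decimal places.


Fit the OLS line: b0 = 8.1974, b1 = 1.0859.
SSres = 20.2547.
SStot = 219.3333.
R^2 = 1 - 20.2547/219.3333 = 0.9077.

0.9077


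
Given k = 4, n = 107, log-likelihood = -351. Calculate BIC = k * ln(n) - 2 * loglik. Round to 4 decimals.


ln(107) = 4.672829.
k * ln(n) = 4 * 4.672829 = 18.691316.
-2L = 702.
BIC = 18.691316 + 702 = 720.691316, which rounds to 720.6913.

720.6913


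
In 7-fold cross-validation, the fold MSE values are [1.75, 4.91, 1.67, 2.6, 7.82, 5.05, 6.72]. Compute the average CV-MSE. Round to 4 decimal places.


Total MSE across folds = 30.5200.
CV-MSE = 30.5200/7 = 4.3600.

4.3600


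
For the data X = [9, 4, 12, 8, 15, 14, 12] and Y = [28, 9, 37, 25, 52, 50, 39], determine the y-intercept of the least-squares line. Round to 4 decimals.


The slope is b1 = 3.9088.
Sample means are xbar = 10.5714 and ybar = 34.2857.
Intercept: b0 = 34.2857 - (3.9088)(10.5714) = -7.0358.

-7.0358


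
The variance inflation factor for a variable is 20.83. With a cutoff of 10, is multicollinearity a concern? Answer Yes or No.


Compare VIF = 20.83 to the threshold of 10.
20.83 >= 10, so the answer is Yes.

Yes


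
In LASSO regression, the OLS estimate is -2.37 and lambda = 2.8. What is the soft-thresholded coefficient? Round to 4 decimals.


|beta_OLS| = 2.37.
lambda = 2.8.
Since |beta| <= lambda, the coefficient is set to 0.
Result = 0.0000.

0.0000


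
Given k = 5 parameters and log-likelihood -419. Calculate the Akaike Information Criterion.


Compute:
2k = 2*5 = 10.
-2*loglik = -2*(-419) = 838.
AIC = 10 + 838 = 848.

848


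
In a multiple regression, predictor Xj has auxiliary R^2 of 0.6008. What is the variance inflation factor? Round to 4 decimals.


VIF = 1 / (1 - 0.6008).
= 1 / 0.3992 = 2.5050.

2.5050


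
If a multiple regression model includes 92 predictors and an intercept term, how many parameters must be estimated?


Each predictor gets one coefficient, plus one intercept.
Total parameters = 92 + 1 = 93.

93


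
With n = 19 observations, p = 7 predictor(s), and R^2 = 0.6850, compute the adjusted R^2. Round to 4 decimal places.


Using the formula:
(1 - 0.6850) = 0.3150.
Multiply by 18/11: 0.3150 * 18 = 5.6700, then 5.6700 / 11 = 0.5155.
Adj R^2 = 1 - 0.5155 = 0.4845.

0.4845


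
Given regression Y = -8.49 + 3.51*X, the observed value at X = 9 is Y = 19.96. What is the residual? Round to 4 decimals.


Fitted value at X = 9 is yhat = -8.49 + 3.51*9 = 23.1000.
Residual = 19.96 - 23.1000 = -3.1400.

-3.1400


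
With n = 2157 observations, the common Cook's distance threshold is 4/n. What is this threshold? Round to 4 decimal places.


Cook's distance cutoff = 4/n = 4/2157.
= 0.0019.

0.0019


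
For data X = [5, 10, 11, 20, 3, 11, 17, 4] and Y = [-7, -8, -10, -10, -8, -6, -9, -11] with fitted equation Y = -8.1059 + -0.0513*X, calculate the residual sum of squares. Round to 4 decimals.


For each point, residual = actual - predicted.
Residuals: [1.3624, 0.6189, -1.3298, -0.8681, 0.2598, 2.6702, -0.0220, -2.6889].
Sum of squared residuals = 19.1893.

19.1893


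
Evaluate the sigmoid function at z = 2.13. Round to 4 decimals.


exp(-2.1300) = 0.1188.
1 + exp(-z) = 1.1188.
sigmoid = 1/1.1188 = 0.8938.

0.8938


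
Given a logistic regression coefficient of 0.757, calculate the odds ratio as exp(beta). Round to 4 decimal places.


The odds ratio is computed as:
OR = e^(0.757) = 2.1319.

2.1319


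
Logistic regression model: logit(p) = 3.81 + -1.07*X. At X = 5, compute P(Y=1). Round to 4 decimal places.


Compute z = 3.81 + (-1.07)(5) = -1.5400.
exp(-z) = 4.6646.
P = 1/(1 + 4.6646) = 0.1765.

0.1765


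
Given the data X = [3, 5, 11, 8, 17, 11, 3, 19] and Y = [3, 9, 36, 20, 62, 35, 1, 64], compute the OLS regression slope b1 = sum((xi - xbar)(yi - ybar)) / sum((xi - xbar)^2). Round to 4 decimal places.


Calculate xbar = 9.6250, ybar = 28.7500.
S_xx = 257.8750, S_xy = 1054.2500.
Using b1 = S_xy / S_xx = 1054.2500 / 257.8750, we get b1 = 4.0882.

4.0882


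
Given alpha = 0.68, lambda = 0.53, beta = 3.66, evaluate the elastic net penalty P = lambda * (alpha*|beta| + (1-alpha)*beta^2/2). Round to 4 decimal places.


L1 component = 0.68 * |3.66| = 2.4888.
L2 component = 0.32 * 3.66^2 / 2 = 2.1433.
Penalty = 0.53 * (2.4888 + 2.1433) = 0.53 * 4.6321 = 2.4550.

2.4550


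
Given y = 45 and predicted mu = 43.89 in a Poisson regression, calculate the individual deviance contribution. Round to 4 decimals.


Compute y*ln(y/mu) = 45*ln(45/43.89) = 45*0.024976 = 1.123920.
y - mu = 1.11.
D = 2*(1.123920 - (1.11)) = 0.027840, which rounds to 0.0278.

0.0278


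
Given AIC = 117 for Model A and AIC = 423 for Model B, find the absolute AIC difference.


Absolute difference = |117 - 423| = 306.
The model with lower AIC (A) is preferred.

306


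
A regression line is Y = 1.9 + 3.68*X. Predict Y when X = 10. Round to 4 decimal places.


Substitute X = 10 into the equation:
Y = 1.9 + 3.68 * 10 = 1.9 + 36.8000 = 38.7000.

38.7000


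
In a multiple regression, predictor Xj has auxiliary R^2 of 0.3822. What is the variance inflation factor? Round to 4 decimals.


Using VIF = 1/(1 - R^2_j):
1 - 0.3822 = 0.6178.
VIF = 1.6186.

1.6186


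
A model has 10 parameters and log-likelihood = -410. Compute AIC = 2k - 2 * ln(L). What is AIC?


AIC = 2*10 - 2*(-410).
= 20 + 820 = 840.

840


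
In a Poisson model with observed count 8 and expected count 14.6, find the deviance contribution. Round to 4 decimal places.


y/mu = 8/14.6 = 0.547945 (approx.), and ln(8/14.6) = -0.601580.
y * ln(y/mu) = 8 * -0.601580 = -4.812640.
y - mu = -6.6.
D = 2 * (-4.812640 - -6.6) = 3.574720, which rounds to 3.5747.

3.5747


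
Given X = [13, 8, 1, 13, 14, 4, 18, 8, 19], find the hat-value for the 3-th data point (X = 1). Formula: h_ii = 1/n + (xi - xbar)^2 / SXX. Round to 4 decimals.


n = 9, xbar = 10.8889.
SXX = sum((xi - xbar)^2) = 296.8889.
h = 1/9 + (1 - 10.8889)^2 / 296.8889 = 0.4405.

0.4405


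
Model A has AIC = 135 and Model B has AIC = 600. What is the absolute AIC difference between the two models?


|AIC_A - AIC_B| = |135 - 600| = 465.
Model A is preferred (lower AIC).

465


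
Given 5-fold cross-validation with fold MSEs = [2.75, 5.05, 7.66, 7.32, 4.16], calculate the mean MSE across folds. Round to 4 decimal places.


Sum of fold MSEs = 26.9400.
Average = 26.9400 / 5 = 5.3880.

5.3880


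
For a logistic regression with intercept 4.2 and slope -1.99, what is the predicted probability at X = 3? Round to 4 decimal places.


Linear predictor: z = 4.2 + -1.99 * 3 = -1.7700.
P = 1/(1 + exp(1.7700)) = 1/(1 + 5.8709) = 0.1455.

0.1455


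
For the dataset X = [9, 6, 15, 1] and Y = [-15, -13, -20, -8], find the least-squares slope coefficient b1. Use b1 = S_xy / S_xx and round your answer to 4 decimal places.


Calculate xbar = 7.7500, ybar = -14.0000.
S_xx = 102.7500, S_xy = -87.0000.
Using b1 = S_xy / S_xx = -87.0000 / 102.7500, we get b1 = -0.8467.

-0.8467


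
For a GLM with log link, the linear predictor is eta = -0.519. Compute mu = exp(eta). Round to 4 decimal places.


Apply the inverse link:
mu = e^-0.519 = 0.5951.

0.5951


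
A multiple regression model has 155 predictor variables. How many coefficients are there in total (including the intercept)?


Total coefficients = number of predictors + 1 (for the intercept).
= 155 + 1 = 156.

156


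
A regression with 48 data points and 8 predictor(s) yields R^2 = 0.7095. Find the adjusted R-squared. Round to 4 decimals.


Using the formula:
(1 - 0.7095) = 0.2905.
Multiply by 47/39: 0.2905 * 47 = 13.6535, then 13.6535 / 39 = 0.3501.
Adj R^2 = 1 - 0.3501 = 0.6499.

0.6499


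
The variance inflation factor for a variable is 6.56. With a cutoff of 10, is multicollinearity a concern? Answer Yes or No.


The threshold is 10.
VIF = 6.56 is < 10.
Multicollinearity indication: No.

No


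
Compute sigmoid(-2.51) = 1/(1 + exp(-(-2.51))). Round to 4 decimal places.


exp(2.5100) = 12.3049.
1 + exp(-z) = 13.3049.
sigmoid = 1/13.3049 = 0.0752.

0.0752


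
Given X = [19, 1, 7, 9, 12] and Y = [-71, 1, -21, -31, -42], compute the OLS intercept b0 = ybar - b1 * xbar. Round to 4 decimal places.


Compute b1 = -4.0160 from the OLS formula.
With xbar = 9.6000 and ybar = -32.8000, the intercept is:
b0 = -32.8000 - -4.0160 * 9.6000 = 5.7534.

5.7534


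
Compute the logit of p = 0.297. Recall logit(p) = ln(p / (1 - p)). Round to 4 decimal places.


1 - p = 0.703.
p/(1-p) = 0.4225.
logit = ln(0.4225) = -0.8616.

-0.8616


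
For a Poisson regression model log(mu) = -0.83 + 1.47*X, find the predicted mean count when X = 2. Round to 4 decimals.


eta = -0.83 + 1.47 * 2 = 2.1100.
mu = exp(2.1100) = 8.2482.

8.2482


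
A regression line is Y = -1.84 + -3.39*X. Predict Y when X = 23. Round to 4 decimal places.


Substitute X = 23 into the equation:
Y = -1.84 + -3.39 * 23 = -1.84 + -77.9700 = -79.8100.

-79.8100


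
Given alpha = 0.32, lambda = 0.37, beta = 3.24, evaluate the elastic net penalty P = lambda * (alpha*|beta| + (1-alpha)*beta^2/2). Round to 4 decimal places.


L1 component = 0.32 * |3.24| = 1.0368.
L2 component = 0.68 * 3.24^2 / 2 = 3.5692.
Penalty = 0.37 * (1.0368 + 3.5692) = 0.37 * 4.6060 = 1.7042.

1.7042


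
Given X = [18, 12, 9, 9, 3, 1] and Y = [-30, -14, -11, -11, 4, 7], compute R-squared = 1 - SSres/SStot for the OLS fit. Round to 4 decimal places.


The fitted line is Y = 9.6162 + -2.1673*X.
SSres = 9.5370, SStot = 898.8333.
R^2 = 1 - SSres/SStot = 0.9894.

0.9894


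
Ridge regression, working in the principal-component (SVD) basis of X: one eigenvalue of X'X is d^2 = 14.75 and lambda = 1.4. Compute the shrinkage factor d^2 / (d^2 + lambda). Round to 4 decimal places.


d^2 + lambda = 14.75 + 1.4 = 16.1500.
Shrinkage factor = 14.75/16.1500 = 0.9133.

0.9133


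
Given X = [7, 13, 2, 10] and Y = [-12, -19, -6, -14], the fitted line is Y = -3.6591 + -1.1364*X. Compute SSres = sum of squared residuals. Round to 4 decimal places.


Compute predicted values, then residuals = yi - yhat_i.
Residuals: [-0.3861, -0.5677, -0.0681, 1.0231].
SSres = sum(residual^2) = 1.5227.

1.5227


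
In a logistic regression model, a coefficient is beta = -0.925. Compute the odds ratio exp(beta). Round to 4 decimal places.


exp(-0.925) = 0.3965.
So the odds ratio is 0.3965.

0.3965


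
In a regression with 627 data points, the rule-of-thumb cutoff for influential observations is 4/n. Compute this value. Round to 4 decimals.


The threshold is 4/n.
4/627 = 0.0064.

0.0064


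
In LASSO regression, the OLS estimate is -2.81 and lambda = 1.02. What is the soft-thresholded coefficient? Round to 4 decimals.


Check: |-2.81| = 2.81 vs lambda = 1.02.
Since |beta| > lambda, coefficient = sign(beta)*(|beta| - lambda) = -1.7900.
Soft-thresholded coefficient = -1.7900.

-1.7900


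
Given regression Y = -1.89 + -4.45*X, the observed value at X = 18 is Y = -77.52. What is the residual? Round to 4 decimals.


Predicted = -1.89 + -4.45 * 18 = -81.9900.
Residual = -77.52 - -81.9900 = 4.4700.

4.4700


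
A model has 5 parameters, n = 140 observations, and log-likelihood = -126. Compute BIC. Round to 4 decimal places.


Compute k*ln(n) = 5*ln(140) = 5*4.941642 = 24.708210.
Then -2*loglik = 252.
BIC = 24.708210 + 252 = 276.708210, which rounds to 276.7082.

276.7082


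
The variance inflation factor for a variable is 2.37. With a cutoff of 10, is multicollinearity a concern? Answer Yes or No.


Check: VIF = 2.37 vs threshold = 10.
Since 2.37 < 10, the answer is No.

No


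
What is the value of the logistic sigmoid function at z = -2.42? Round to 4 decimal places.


First, exp(2.4200) = 11.2459.
Then sigma(z) = 1/(1 + 11.2459) = 0.0817.

0.0817


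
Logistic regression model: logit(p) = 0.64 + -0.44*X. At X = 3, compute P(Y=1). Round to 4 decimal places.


Linear predictor: z = 0.64 + -0.44 * 3 = -0.6800.
P = 1/(1 + exp(0.6800)) = 1/(1 + 1.9739) = 0.3363.

0.3363


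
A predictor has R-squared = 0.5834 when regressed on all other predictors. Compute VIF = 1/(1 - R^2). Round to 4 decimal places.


Denominator: 1 - 0.5834 = 0.4166.
VIF = 1 / 0.4166 = 2.4004.

2.4004


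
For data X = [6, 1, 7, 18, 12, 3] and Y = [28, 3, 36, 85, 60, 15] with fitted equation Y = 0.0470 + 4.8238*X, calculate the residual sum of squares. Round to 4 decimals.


Predicted values from Y = 0.0470 + 4.8238*X.
Residuals: [-0.9898, -1.8708, 2.1864, -1.8754, 2.0674, 0.4816].
SSres = 17.2831.

17.2831


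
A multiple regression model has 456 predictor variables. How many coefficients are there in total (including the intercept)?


Each predictor gets one coefficient, plus one intercept.
Total parameters = 456 + 1 = 457.

457


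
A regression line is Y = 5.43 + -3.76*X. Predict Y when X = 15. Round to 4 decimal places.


Substitute X = 15 into the equation:
Y = 5.43 + -3.76 * 15 = 5.43 + -56.4000 = -50.9700.

-50.9700


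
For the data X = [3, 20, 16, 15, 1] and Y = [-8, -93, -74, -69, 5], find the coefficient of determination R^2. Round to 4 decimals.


The fitted line is Y = 8.7000 + -5.1364*X.
SSres = 5.4818, SStot = 7550.8000.
R^2 = 1 - SSres/SStot = 0.9993.

0.9993


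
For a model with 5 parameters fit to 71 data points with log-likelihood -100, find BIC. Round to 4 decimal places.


Compute k*ln(n) = 5*ln(71) = 5*4.262680 = 21.313400.
Then -2*loglik = 200.
BIC = 21.313400 + 200 = 221.313400, which rounds to 221.3134.

221.3134


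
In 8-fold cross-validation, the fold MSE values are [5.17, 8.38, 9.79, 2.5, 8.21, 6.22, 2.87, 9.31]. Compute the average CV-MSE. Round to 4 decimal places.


Add all fold MSEs: 52.4500.
Divide by k = 8: 52.4500/8 = 6.5563.

6.5563


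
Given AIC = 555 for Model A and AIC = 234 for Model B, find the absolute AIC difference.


Compute |555 - 234| = 321.
Model B has the smaller AIC.

321


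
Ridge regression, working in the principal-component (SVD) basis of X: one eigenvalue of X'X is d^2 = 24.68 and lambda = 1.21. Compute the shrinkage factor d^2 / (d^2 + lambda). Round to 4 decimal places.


d^2 + lambda = 24.68 + 1.21 = 25.8900.
Shrinkage factor = 24.68/25.8900 = 0.9533.

0.9533


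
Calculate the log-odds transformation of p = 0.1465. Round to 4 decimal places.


Compute the odds: 0.1465/0.8535 = 0.1716.
Take the natural log: ln(0.1716) = -1.7623.

-1.7623


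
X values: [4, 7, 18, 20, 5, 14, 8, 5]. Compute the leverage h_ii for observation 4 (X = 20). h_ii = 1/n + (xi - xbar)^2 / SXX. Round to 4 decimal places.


Mean of X: xbar = 10.1250.
SXX = 278.8750.
For X = 20: h = 1/8 + (20 - 10.1250)^2/278.8750 = 0.4747.

0.4747


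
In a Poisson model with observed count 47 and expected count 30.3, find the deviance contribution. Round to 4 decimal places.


First: ln(47/30.3) = 0.439000.
Then: 47 * 0.439000 = 20.633000.
y - mu = 47 - 30.3 = 16.7.
D = 2(20.633000 - 16.7) = 7.866000, which rounds to 7.8660.

7.8660


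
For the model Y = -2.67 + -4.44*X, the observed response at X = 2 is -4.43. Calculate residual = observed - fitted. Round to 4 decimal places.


Predicted = -2.67 + -4.44 * 2 = -11.5500.
Residual = -4.43 - -11.5500 = 7.1200.

7.1200


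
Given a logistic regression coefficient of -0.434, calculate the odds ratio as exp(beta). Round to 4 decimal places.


exp(-0.434) = 0.6479.
So the odds ratio is 0.6479.

0.6479


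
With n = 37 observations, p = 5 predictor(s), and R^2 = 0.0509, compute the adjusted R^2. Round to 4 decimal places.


Using the formula:
(1 - 0.0509) = 0.9491.
Multiply by 36/31: 0.9491 * 36 = 34.1676, then 34.1676 / 31 = 1.1022.
Adj R^2 = 1 - 1.1022 = -0.1022.

-0.1022


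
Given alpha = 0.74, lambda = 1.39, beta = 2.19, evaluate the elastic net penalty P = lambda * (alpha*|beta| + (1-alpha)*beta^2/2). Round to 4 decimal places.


Compute:
L1 = 0.74 * 2.19 = 1.6206.
L2 = 0.26 * 2.19^2 / 2 = 0.6235.
Penalty = 1.39 * (1.6206 + 0.6235) = 3.1193.

3.1193


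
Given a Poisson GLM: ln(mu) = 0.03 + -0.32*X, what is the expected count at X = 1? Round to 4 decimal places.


Linear predictor: eta = 0.03 + (-0.32)(1) = -0.2900.
Expected count: mu = exp(-0.2900) = 0.7483.

0.7483


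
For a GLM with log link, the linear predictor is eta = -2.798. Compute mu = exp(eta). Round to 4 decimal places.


The inverse log link gives:
mu = exp(-2.798) = 0.0609.

0.0609


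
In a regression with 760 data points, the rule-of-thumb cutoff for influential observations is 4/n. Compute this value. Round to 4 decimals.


The threshold is 4/n.
4/760 = 0.0053.

0.0053


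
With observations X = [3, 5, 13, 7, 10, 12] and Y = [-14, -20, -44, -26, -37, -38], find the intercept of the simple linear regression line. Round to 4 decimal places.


The slope is b1 = -2.9034.
Sample means are xbar = 8.3333 and ybar = -29.8333.
Intercept: b0 = -29.8333 - (-2.9034)(8.3333) = -5.6387.

-5.6387


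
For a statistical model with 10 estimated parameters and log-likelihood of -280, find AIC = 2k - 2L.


AIC = 2*10 - 2*(-280).
= 20 + 560 = 580.

580


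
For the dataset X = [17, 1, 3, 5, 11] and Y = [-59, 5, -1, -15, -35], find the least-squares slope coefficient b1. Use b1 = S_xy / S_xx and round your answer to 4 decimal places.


First compute the means: xbar = 7.4000, ybar = -21.0000.
Then S_xx = sum((xi - xbar)^2) = 171.2000.
S_xy = sum((xi - xbar)(yi - ybar)) = -684.0000.
b1 = S_xy / S_xx = -684.0000 / 171.2000 = -3.9953.

-3.9953


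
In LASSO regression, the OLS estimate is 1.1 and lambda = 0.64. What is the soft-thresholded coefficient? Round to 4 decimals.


|beta_OLS| = 1.1.
lambda = 0.64.
Since |beta| > lambda, coefficient = sign(beta)*(|beta| - lambda) = 0.4600.
Result = 0.4600.

0.4600


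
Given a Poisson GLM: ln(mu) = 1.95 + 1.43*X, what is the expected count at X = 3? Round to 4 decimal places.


Linear predictor: eta = 1.95 + (1.43)(3) = 6.2400.
Expected count: mu = exp(6.2400) = 512.8585.

512.8585


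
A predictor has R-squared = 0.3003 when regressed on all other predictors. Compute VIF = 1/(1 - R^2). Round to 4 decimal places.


VIF = 1 / (1 - 0.3003).
= 1 / 0.6997 = 1.4292.

1.4292


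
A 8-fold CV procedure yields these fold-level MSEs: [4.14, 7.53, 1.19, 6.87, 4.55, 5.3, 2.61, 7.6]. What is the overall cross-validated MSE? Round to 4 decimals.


Sum of fold MSEs = 39.7900.
Average = 39.7900 / 8 = 4.9738.

4.9738


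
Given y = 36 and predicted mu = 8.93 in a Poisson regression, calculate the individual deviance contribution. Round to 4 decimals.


First: ln(36/8.93) = 1.394103.
Then: 36 * 1.394103 = 50.187708.
y - mu = 36 - 8.93 = 27.07.
D = 2(50.187708 - 27.07) = 46.235416, which rounds to 46.2354.

46.2354


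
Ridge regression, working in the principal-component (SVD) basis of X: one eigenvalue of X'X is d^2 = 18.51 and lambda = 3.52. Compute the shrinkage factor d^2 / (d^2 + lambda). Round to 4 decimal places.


d^2 + lambda = 18.51 + 3.52 = 22.0300.
Shrinkage factor = 18.51/22.0300 = 0.8402.

0.8402


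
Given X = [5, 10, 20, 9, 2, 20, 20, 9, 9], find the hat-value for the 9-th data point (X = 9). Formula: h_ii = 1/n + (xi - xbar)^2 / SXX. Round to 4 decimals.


n = 9, xbar = 11.5556.
SXX = sum((xi - xbar)^2) = 370.2222.
h = 1/9 + (9 - 11.5556)^2 / 370.2222 = 0.1288.

0.1288


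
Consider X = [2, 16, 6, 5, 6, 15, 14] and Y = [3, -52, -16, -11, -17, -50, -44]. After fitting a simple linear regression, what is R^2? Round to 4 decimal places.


The fitted line is Y = 8.1437 + -3.8126*X.
SSres = 16.0837, SStot = 2819.4286.
R^2 = 1 - SSres/SStot = 0.9943.

0.9943


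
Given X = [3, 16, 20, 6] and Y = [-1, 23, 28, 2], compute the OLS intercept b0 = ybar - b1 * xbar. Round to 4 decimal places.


The slope is b1 = 1.8074.
Sample means are xbar = 11.2500 and ybar = 13.0000.
Intercept: b0 = 13.0000 - (1.8074)(11.2500) = -7.3338.

-7.3338


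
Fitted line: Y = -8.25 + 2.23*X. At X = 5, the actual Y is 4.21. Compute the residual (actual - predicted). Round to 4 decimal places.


Fitted value at X = 5 is yhat = -8.25 + 2.23*5 = 2.9000.
Residual = 4.21 - 2.9000 = 1.3100.

1.3100


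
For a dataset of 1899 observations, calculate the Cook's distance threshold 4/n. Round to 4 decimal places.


The threshold is 4/n.
4/1899 = 0.0021.

0.0021


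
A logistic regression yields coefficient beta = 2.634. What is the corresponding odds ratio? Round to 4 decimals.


The odds ratio is computed as:
OR = e^(2.634) = 13.9294.

13.9294


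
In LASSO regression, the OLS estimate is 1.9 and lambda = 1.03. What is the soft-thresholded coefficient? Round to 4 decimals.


Absolute value: |1.9| = 1.9.
Compare to lambda = 1.03.
Since |beta| > lambda, coefficient = sign(beta)*(|beta| - lambda) = 0.8700.

0.8700


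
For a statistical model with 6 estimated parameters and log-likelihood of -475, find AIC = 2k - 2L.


AIC = 2k - 2*loglik = 2(6) - 2(-475).
= 12 + 950 = 962.

962


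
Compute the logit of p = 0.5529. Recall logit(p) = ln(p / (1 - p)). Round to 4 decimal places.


The odds are p/(1-p) = 0.5529 / 0.4471 = 1.2366.
logit(p) = ln(1.2366) = 0.2124.

0.2124


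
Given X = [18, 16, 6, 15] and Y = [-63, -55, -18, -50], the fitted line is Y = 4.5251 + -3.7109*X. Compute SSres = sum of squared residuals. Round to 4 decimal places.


For each point, residual = actual - predicted.
Residuals: [-0.7289, -0.1507, -0.2597, 1.1384].
Sum of squared residuals = 1.9174.

1.9174


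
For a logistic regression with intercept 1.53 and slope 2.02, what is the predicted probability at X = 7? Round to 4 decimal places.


Compute z = 1.53 + (2.02)(7) = 15.6700.
exp(-z) = 0.0000.
P = 1/(1 + 0.0000) = 1.0000.

1.0000


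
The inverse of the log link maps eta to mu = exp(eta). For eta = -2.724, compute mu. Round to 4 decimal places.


Apply the inverse link:
mu = e^-2.724 = 0.0656.

0.0656


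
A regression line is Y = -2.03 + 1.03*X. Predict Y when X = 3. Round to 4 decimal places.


Predicted value:
Y = -2.03 + (1.03)(3) = -2.03 + 3.0900 = 1.0600.

1.0600


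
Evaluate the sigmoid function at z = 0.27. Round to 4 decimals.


exp(-0.2700) = 0.7634.
1 + exp(-z) = 1.7634.
sigmoid = 1/1.7634 = 0.5671.

0.5671


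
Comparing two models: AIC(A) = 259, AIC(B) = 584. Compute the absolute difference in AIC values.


|AIC_A - AIC_B| = |259 - 584| = 325.
Model A is preferred (lower AIC).

325


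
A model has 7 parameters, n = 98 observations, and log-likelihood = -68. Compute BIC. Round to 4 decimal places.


Compute k*ln(n) = 7*ln(98) = 7*4.584967 = 32.094769.
Then -2*loglik = 136.
BIC = 32.094769 + 136 = 168.094769, which rounds to 168.0948.

168.0948


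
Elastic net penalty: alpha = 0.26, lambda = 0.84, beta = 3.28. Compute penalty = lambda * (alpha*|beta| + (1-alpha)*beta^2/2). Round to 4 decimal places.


Compute:
L1 = 0.26 * 3.28 = 0.8528.
L2 = 0.74 * 3.28^2 / 2 = 3.9806.
Penalty = 0.84 * (0.8528 + 3.9806) = 4.0601.

4.0601


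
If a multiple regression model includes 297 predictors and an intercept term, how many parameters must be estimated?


Total coefficients = number of predictors + 1 (for the intercept).
= 297 + 1 = 298.

298


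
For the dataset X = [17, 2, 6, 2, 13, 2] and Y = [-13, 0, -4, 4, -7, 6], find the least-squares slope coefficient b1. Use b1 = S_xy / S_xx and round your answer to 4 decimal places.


The sample means are xbar = 7.0000 and ybar = -2.3333.
Compute S_xx = 212.0000 and S_xy = -218.0000.
Slope b1 = S_xy / S_xx = -218.0000 / 212.0000 = -1.0283.

-1.0283


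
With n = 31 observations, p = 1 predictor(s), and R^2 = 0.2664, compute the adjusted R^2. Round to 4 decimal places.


Adjusted R^2 = 1 - (1 - R^2) * (n-1)/(n-p-1).
(1 - R^2) = 0.7336.
(n-1)/(n-p-1) = 30/29.
(1 - R^2) * (n-1) = 0.7336 * 30 = 22.0080.
Divide by (n-p-1): 22.0080 / 29 = 0.7589.
Adj R^2 = 1 - 0.7589 = 0.2411.

0.2411


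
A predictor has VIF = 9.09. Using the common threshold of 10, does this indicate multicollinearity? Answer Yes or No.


The threshold is 10.
VIF = 9.09 is < 10.
Multicollinearity indication: No.

No


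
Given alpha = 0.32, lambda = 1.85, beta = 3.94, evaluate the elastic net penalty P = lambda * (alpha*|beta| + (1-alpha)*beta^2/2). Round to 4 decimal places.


L1 component = 0.32 * |3.94| = 1.2608.
L2 component = 0.68 * 3.94^2 / 2 = 5.2780.
Penalty = 1.85 * (1.2608 + 5.2780) = 1.85 * 6.5388 = 12.0968.

12.0968


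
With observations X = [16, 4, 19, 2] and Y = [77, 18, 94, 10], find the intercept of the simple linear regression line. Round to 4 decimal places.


Compute b1 = 4.9377 from the OLS formula.
With xbar = 10.2500 and ybar = 49.7500, the intercept is:
b0 = 49.7500 - 4.9377 * 10.2500 = -0.8616.

-0.8616


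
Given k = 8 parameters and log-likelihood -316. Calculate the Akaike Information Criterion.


AIC = 2*8 - 2*(-316).
= 16 + 632 = 648.

648


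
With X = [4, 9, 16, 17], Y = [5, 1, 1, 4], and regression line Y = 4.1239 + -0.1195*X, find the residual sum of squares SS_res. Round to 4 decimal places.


Compute predicted values, then residuals = yi - yhat_i.
Residuals: [1.3541, -2.0484, -1.2119, 1.9076].
SSres = sum(residual^2) = 11.1372.

11.1372


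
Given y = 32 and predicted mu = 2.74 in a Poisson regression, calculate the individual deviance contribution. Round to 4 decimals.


First: ln(32/2.74) = 2.457778.
Then: 32 * 2.457778 = 78.648896.
y - mu = 32 - 2.74 = 29.26.
D = 2(78.648896 - 29.26) = 98.777792, which rounds to 98.7778.

98.7778


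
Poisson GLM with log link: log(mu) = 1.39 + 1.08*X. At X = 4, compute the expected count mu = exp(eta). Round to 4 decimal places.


eta = 1.39 + 1.08 * 4 = 5.7100.
mu = exp(5.7100) = 301.8711.

301.8711


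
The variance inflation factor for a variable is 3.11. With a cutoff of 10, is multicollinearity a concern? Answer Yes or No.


Check: VIF = 3.11 vs threshold = 10.
Since 3.11 < 10, the answer is No.

No


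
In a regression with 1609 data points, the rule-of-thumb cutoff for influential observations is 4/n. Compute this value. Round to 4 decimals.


Cook's distance cutoff = 4/n = 4/1609.
= 0.0025.

0.0025


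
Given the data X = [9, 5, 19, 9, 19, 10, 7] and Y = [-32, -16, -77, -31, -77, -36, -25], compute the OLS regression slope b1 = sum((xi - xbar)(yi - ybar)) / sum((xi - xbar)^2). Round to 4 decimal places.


Calculate xbar = 11.1429, ybar = -42.0000.
S_xx = 188.8571, S_xy = -832.0000.
Using b1 = S_xy / S_xx = -832.0000 / 188.8571, we get b1 = -4.4054.

-4.4054


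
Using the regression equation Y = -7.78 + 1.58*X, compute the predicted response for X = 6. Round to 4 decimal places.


Predicted value:
Y = -7.78 + (1.58)(6) = -7.78 + 9.4800 = 1.7000.

1.7000


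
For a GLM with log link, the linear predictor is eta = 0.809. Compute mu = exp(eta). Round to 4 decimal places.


mu = exp(eta) = exp(0.809).
= 2.2457.

2.2457


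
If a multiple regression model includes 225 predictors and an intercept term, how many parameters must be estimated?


Each predictor gets one coefficient, plus one intercept.
Total parameters = 225 + 1 = 226.

226


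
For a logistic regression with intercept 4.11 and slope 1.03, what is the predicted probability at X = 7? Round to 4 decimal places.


Compute z = 4.11 + (1.03)(7) = 11.3200.
exp(-z) = 0.0000.
P = 1/(1 + 0.0000) = 1.0000.

1.0000


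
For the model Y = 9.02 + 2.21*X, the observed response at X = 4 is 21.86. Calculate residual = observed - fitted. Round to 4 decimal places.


Compute yhat = 9.02 + (2.21)(4) = 17.8600.
Residual = actual - predicted = 21.86 - 17.8600 = 4.0000.

4.0000


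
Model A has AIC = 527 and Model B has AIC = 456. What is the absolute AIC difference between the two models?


Compute |527 - 456| = 71.
Model B has the smaller AIC.

71


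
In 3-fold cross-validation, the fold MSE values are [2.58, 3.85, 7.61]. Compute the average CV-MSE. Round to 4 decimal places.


Add all fold MSEs: 14.0400.
Divide by k = 3: 14.0400/3 = 4.6800.

4.6800


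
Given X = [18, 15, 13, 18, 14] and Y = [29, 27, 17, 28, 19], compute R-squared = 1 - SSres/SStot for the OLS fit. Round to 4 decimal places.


After computing the OLS fit (b0=-9.8491, b1=2.1698):
SSres = 24.1887, SStot = 124.0000.
R^2 = 1 - 24.1887/124.0000 = 0.8049.

0.8049


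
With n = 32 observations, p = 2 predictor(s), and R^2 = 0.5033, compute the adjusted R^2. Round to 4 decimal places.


Plug in: Adj R^2 = 1 - (1 - 0.5033) * 31/29.
= 1 - 0.4967 * 31/29
= 1 - 15.3977 / 29
= 1 - 0.5310 = 0.4690.

0.4690


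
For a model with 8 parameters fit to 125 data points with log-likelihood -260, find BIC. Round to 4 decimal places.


ln(125) = 4.828314.
k * ln(n) = 8 * 4.828314 = 38.626512.
-2L = 520.
BIC = 38.626512 + 520 = 558.626512, which rounds to 558.6265.

558.6265


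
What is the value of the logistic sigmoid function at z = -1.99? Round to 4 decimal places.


exp(1.9900) = 7.3155.
1 + exp(-z) = 8.3155.
sigmoid = 1/8.3155 = 0.1203.

0.1203


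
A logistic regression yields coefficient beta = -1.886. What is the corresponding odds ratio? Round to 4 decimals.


The odds ratio is computed as:
OR = e^(-1.886) = 0.1517.

0.1517


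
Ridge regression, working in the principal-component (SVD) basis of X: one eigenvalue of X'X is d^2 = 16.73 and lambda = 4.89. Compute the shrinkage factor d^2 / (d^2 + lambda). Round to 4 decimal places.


d^2 + lambda = 16.73 + 4.89 = 21.6200.
Shrinkage factor = 16.73/21.6200 = 0.7738.

0.7738


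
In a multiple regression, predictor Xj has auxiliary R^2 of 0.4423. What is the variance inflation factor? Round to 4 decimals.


Using VIF = 1/(1 - R^2_j):
1 - 0.4423 = 0.5577.
VIF = 1.7931.

1.7931


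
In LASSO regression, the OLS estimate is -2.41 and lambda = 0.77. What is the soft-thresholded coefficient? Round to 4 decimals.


|beta_OLS| = 2.41.
lambda = 0.77.
Since |beta| > lambda, coefficient = sign(beta)*(|beta| - lambda) = -1.6400.
Result = -1.6400.

-1.6400


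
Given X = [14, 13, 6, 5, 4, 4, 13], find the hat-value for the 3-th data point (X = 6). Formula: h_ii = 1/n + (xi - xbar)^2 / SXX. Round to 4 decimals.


Compute xbar = 8.4286 with n = 7 observations.
SXX = 129.7143.
Leverage = 1/7 + (6 - 8.4286)^2/129.7143 = 0.1883.

0.1883


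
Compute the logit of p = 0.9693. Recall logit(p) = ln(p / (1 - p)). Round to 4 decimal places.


Compute the odds: 0.9693/0.0307 = 31.5733.
Take the natural log: ln(31.5733) = 3.4523.

3.4523


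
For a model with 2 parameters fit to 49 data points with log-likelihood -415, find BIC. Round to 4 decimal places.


k * ln(n) = 2 * ln(49) = 2 * 3.891820 = 7.783640.
-2 * loglik = -2 * (-415) = 830.
BIC = 7.783640 + 830 = 837.783640, which rounds to 837.7836.

837.7836


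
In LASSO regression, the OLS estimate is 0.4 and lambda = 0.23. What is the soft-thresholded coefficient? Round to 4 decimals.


Absolute value: |0.4| = 0.4.
Compare to lambda = 0.23.
Since |beta| > lambda, coefficient = sign(beta)*(|beta| - lambda) = 0.1700.

0.1700


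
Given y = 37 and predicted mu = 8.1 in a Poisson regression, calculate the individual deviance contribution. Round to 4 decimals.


y/mu = 37/8.1 = 4.567901 (approx.), and ln(37/8.1) = 1.519054.
y * ln(y/mu) = 37 * 1.519054 = 56.204998.
y - mu = 28.9.
D = 2 * (56.204998 - 28.9) = 54.609996, which rounds to 54.6100.

54.6100


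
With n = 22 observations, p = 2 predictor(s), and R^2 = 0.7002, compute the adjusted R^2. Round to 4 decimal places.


Using the formula:
(1 - 0.7002) = 0.2998.
Multiply by 21/19: 0.2998 * 21 = 6.2958, then 6.2958 / 19 = 0.3314.
Adj R^2 = 1 - 0.3314 = 0.6686.

0.6686


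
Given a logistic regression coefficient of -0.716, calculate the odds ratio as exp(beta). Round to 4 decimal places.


Odds ratio = exp(beta) = exp(-0.716).
= 0.4887.

0.4887


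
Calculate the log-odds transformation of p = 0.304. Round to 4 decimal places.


The odds are p/(1-p) = 0.304 / 0.696 = 0.4368.
logit(p) = ln(0.4368) = -0.8283.

-0.8283


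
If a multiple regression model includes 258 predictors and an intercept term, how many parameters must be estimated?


Each predictor gets one coefficient, plus one intercept.
Total parameters = 258 + 1 = 259.

259


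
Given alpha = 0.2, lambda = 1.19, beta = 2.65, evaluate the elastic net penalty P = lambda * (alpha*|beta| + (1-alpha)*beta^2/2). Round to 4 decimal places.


alpha * |beta| = 0.2 * 2.65 = 0.5300.
(1-alpha) * beta^2/2 = 0.8 * 7.0225/2 = 2.8090.
Total = 1.19 * (0.5300 + 2.8090) = 3.9734.

3.9734


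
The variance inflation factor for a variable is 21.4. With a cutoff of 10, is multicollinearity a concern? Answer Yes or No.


Check: VIF = 21.4 vs threshold = 10.
Since 21.4 >= 10, the answer is Yes.

Yes


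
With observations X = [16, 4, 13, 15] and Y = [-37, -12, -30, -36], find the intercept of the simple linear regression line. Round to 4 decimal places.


First find the slope: b1 = -2.1111.
Means: xbar = 12.0000, ybar = -28.7500.
b0 = ybar - b1 * xbar = -28.7500 - -2.1111 * 12.0000 = -3.4167.

-3.4167


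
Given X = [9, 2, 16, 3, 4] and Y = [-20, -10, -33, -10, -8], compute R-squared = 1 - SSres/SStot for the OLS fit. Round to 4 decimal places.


Fit the OLS line: b0 = -4.1335, b1 = -1.7745.
SSres = 16.3442.
SStot = 440.8000.
R^2 = 1 - 16.3442/440.8000 = 0.9629.

0.9629


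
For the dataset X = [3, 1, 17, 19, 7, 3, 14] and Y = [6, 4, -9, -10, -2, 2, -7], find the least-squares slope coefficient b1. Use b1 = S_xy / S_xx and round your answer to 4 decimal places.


First compute the means: xbar = 9.1429, ybar = -2.2857.
Then S_xx = sum((xi - xbar)^2) = 328.8571.
S_xy = sum((xi - xbar)(yi - ybar)) = -280.7143.
b1 = S_xy / S_xx = -280.7143 / 328.8571 = -0.8536.

-0.8536


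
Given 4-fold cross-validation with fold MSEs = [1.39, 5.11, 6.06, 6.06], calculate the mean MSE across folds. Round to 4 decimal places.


Add all fold MSEs: 18.6200.
Divide by k = 4: 18.6200/4 = 4.6550.

4.6550


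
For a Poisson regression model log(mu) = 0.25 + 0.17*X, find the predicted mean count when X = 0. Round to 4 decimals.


eta = 0.25 + 0.17 * 0 = 0.2500.
mu = exp(0.2500) = 1.2840.

1.2840


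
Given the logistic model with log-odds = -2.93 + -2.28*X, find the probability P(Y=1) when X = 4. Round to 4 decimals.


Compute z = -2.93 + (-2.28)(4) = -12.0500.
exp(-z) = 171099.4080.
P = 1/(1 + 171099.4080) = 0.0000.

0.0000


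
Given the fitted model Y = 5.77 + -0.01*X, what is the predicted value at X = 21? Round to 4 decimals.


Predicted value:
Y = 5.77 + (-0.01)(21) = 5.77 + -0.2100 = 5.5600.

5.5600


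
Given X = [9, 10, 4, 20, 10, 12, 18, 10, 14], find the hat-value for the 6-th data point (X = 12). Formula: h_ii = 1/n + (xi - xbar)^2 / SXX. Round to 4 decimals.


Mean of X: xbar = 11.8889.
SXX = 188.8889.
For X = 12: h = 1/9 + (12 - 11.8889)^2/188.8889 = 0.1112.

0.1112


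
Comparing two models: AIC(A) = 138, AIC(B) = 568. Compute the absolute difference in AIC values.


|AIC_A - AIC_B| = |138 - 568| = 430.
Model A is preferred (lower AIC).

430


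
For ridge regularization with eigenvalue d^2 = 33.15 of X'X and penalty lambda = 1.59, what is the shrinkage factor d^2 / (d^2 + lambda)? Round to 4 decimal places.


Compute the denominator: 33.15 + 1.59 = 34.7400.
Shrinkage factor = 33.15 / 34.7400 = 0.9542.

0.9542


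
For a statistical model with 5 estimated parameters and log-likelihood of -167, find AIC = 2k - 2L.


AIC = 2k - 2*loglik = 2(5) - 2(-167).
= 10 + 334 = 344.

344


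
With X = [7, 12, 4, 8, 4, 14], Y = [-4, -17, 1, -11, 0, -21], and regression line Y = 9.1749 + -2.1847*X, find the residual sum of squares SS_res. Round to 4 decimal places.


Predicted values from Y = 9.1749 + -2.1847*X.
Residuals: [2.1180, 0.0415, 0.5639, -2.6973, -0.4361, 0.4109].
SSres = 12.4401.

12.4401


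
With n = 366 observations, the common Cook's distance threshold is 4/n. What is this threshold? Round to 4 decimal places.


Cook's distance cutoff = 4/n = 4/366.
= 0.0109.

0.0109
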